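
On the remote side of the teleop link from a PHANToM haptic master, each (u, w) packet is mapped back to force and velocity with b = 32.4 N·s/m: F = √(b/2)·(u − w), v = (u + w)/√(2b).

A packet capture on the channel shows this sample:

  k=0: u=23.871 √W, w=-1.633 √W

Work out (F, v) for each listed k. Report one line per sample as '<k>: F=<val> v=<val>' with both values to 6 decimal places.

0: F=102.651620 v=2.762538

k=0: u−w=25.504000, u+w=22.238000; √(b/2)=4.024922, √(2b)=8.049845; F=4.024922×25.504=102.651620, v=22.238000/8.049845=2.762538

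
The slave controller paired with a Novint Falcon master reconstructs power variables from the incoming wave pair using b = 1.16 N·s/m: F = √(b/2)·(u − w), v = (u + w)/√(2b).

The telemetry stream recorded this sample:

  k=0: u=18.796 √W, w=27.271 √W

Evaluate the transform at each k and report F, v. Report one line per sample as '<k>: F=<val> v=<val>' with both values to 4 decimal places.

k=0: u−w=-8.4750, u+w=46.0670; √(b/2)=0.7616, √(2b)=1.5232; F=0.7616×(-8.475)=-6.4544, v=46.0670/1.5232=30.2445

0: F=-6.4544 v=30.2445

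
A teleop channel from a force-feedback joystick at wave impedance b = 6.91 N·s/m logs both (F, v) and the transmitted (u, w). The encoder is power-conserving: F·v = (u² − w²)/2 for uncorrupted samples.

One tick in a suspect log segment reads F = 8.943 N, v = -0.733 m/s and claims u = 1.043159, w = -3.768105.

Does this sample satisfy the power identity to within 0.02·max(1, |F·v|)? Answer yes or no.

F·v = 8.943×(-0.733) = -6.555219 W.
(u² − w²)/2 = (1.088181 − 14.198615)/2 = -6.555217 W.
|Δ| = 0.000002;  2% of max(1, |F·v|) = 0.131104.

yes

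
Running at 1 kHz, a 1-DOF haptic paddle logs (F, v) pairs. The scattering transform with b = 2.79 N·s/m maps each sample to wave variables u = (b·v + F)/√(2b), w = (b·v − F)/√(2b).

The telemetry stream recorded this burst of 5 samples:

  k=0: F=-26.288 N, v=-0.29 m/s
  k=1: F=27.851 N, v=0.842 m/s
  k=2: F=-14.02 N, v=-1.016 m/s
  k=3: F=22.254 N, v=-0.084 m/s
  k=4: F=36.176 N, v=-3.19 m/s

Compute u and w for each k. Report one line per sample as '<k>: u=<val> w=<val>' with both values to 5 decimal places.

k=0: b·v=2.79×(-0.29)=-0.80910; √(2b)=2.36220; u=(-0.80910+(-26.288))/2.36220=-11.47112, w=(-0.80910−(-26.288))/2.36220=10.78608
k=1: b·v=2.79×0.842=2.34918; √(2b)=2.36220; u=(2.34918+27.851)/2.36220=12.78476, w=(2.34918−27.851)/2.36220=-10.79578
k=2: b·v=2.79×(-1.016)=-2.83464; √(2b)=2.36220; u=(-2.83464+(-14.02))/2.36220=-7.13514, w=(-2.83464−(-14.02))/2.36220=4.73514
k=3: b·v=2.79×(-0.084)=-0.23436; √(2b)=2.36220; u=(-0.23436+22.254)/2.36220=9.32166, w=(-0.23436−22.254)/2.36220=-9.52008
k=4: b·v=2.79×(-3.19)=-8.90010; √(2b)=2.36220; u=(-8.90010+36.176)/2.36220=11.54681, w=(-8.90010−36.176)/2.36220=-19.08223

0: u=-11.47112 w=10.78608
1: u=12.78476 w=-10.79578
2: u=-7.13514 w=4.73514
3: u=9.32166 w=-9.52008
4: u=11.54681 w=-19.08223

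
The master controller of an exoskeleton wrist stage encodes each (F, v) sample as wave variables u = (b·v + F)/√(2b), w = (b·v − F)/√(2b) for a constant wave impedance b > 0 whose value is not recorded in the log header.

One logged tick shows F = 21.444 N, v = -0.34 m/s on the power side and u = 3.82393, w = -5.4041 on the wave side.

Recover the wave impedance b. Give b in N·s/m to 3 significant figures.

u + w = -1.5802;  u + w = √(2b)·v, so √(2b) = -1.5802/(-0.34) = 4.6476.
b = (√(2b))²/2 = 21.5998/2 = 10.7999.
(Check via u − w = 2F/√(2b): u − w = 9.2280, 2F/√(2b) = 9.2281.)

b = 10.8 N·s/m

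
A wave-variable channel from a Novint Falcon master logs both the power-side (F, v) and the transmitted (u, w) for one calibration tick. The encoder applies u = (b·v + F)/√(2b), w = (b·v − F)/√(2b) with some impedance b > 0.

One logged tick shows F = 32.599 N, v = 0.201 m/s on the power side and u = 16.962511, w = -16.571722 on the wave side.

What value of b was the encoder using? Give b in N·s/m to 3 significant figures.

u + w = 0.390789;  u + w = √(2b)·v, so √(2b) = 0.390789/0.201 = 1.944224.
b = (√(2b))²/2 = 3.780006/2 = 1.890003.
(Check via u − w = 2F/√(2b): u − w = 33.534233, 2F/√(2b) = 33.534204.)

b = 1.89 N·s/m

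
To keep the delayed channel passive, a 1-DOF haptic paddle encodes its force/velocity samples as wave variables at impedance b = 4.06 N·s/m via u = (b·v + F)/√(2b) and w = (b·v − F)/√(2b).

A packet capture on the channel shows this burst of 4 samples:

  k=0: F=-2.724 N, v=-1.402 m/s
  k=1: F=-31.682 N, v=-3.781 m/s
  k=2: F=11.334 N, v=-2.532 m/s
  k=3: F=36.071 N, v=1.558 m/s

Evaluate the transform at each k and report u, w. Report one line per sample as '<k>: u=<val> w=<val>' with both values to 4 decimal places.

0: u=-2.9535 w=-1.0416
1: u=-16.5053 w=5.7311
2: u=0.3699 w=-7.5850
3: u=14.8782 w=-10.4386

k=0: b·v=4.06×(-1.402)=-5.6921; √(2b)=2.8496; u=(-5.6921+(-2.724))/2.8496=-2.9535, w=(-5.6921−(-2.724))/2.8496=-1.0416
k=1: b·v=4.06×(-3.781)=-15.3509; √(2b)=2.8496; u=(-15.3509+(-31.682))/2.8496=-16.5053, w=(-15.3509−(-31.682))/2.8496=5.7311
k=2: b·v=4.06×(-2.532)=-10.2799; √(2b)=2.8496; u=(-10.2799+11.334)/2.8496=0.3699, w=(-10.2799−11.334)/2.8496=-7.5850
k=3: b·v=4.06×1.558=6.3255; √(2b)=2.8496; u=(6.3255+36.071)/2.8496=14.8782, w=(6.3255−36.071)/2.8496=-10.4386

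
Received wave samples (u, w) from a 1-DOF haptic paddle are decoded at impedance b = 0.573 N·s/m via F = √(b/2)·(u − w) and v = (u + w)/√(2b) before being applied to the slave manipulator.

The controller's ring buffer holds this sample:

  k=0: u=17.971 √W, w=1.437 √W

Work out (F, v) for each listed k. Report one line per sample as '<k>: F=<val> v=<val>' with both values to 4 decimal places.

k=0: u−w=16.5340, u+w=19.4080; √(b/2)=0.5353, √(2b)=1.0705; F=0.5353×16.534=8.8499, v=19.4080/1.0705=18.1296

0: F=8.8499 v=18.1296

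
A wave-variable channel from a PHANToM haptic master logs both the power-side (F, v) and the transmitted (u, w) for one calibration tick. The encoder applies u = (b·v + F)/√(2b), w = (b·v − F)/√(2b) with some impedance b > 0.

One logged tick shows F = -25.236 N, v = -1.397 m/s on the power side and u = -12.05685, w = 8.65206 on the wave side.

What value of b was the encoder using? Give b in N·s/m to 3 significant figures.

b = 2.97 N·s/m

u + w = -3.40479;  u + w = √(2b)·v, so √(2b) = -3.40479/(-1.397) = 2.43722.
b = (√(2b))²/2 = 5.94002/2 = 2.97001.
(Check via u − w = 2F/√(2b): u − w = -20.70891, 2F/√(2b) = -20.70888.)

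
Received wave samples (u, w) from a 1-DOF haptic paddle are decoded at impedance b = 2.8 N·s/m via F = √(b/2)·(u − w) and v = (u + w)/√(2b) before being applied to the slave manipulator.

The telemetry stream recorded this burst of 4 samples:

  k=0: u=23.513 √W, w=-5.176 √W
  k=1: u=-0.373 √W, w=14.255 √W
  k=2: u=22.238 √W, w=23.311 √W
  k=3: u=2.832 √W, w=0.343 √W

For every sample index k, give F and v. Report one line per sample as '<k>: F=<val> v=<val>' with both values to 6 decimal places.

k=0: u−w=28.689000, u+w=18.337000; √(b/2)=1.183216, √(2b)=2.366432; F=1.183216×28.689=33.945283, v=18.337000/2.366432=7.748797
k=1: u−w=-14.628000, u+w=13.882000; √(b/2)=1.183216, √(2b)=2.366432; F=1.183216×(-14.628)=-17.308083, v=13.882000/2.366432=5.866216
k=2: u−w=-1.073000, u+w=45.549000; √(b/2)=1.183216, √(2b)=2.366432; F=1.183216×(-1.073)=-1.269591, v=45.549000/2.366432=19.247966
k=3: u−w=2.489000, u+w=3.175000; √(b/2)=1.183216, √(2b)=2.366432; F=1.183216×2.489=2.945025, v=3.175000/2.366432=1.341682

0: F=33.945283 v=7.748797
1: F=-17.308083 v=5.866216
2: F=-1.269591 v=19.247966
3: F=2.945025 v=1.341682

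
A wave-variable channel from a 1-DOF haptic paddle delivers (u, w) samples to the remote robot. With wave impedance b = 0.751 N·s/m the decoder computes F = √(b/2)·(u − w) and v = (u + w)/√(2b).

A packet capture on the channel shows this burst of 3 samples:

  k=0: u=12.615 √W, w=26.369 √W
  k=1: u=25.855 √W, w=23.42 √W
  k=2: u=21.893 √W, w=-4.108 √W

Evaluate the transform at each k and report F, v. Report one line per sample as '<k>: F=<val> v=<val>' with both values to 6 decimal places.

k=0: u−w=-13.754000, u+w=38.984000; √(b/2)=0.612781, √(2b)=1.225561; F=0.612781×(-13.754)=-8.428184, v=38.984000/1.225561=31.809104
k=1: u−w=2.435000, u+w=49.275000; √(b/2)=0.612781, √(2b)=1.225561; F=0.612781×2.435=1.492121, v=49.275000/1.225561=40.206074
k=2: u−w=26.001000, u+w=17.785000; √(b/2)=0.612781, √(2b)=1.225561; F=0.612781×26.001=15.932907, v=17.785000/1.225561=14.511720

0: F=-8.428184 v=31.809104
1: F=1.492121 v=40.206074
2: F=15.932907 v=14.511720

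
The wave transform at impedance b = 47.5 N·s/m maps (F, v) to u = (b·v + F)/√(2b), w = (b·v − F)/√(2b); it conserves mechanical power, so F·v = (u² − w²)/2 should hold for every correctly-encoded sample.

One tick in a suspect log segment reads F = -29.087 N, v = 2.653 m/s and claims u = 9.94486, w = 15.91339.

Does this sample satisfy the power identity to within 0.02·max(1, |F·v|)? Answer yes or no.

F·v = (-29.087)×2.653 = -77.16781 W.
(u² − w²)/2 = (98.90024 − 253.23598)/2 = -77.16787 W.
|Δ| = 0.00006;  2% of max(1, |F·v|) = 1.54336.

yes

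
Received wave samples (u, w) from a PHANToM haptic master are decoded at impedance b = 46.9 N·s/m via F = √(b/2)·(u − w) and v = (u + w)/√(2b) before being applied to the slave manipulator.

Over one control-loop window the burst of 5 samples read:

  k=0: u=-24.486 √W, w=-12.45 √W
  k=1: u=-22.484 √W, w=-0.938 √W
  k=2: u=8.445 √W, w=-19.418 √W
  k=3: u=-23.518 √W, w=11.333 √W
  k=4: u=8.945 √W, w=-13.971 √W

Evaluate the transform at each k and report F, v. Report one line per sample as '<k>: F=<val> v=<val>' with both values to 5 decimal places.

0: F=-58.28457 v=-3.81372
1: F=-104.33694 v=-2.41837
2: F=134.92713 v=-1.13298
3: F=-168.76666 v=-1.25813
4: F=110.97119 v=-0.51894

k=0: u−w=-12.03600, u+w=-36.93600; √(b/2)=4.84252, √(2b)=9.68504; F=4.84252×(-12.036)=-58.28457, v=-36.93600/9.68504=-3.81372
k=1: u−w=-21.54600, u+w=-23.42200; √(b/2)=4.84252, √(2b)=9.68504; F=4.84252×(-21.546)=-104.33694, v=-23.42200/9.68504=-2.41837
k=2: u−w=27.86300, u+w=-10.97300; √(b/2)=4.84252, √(2b)=9.68504; F=4.84252×27.863=134.92713, v=-10.97300/9.68504=-1.13298
k=3: u−w=-34.85100, u+w=-12.18500; √(b/2)=4.84252, √(2b)=9.68504; F=4.84252×(-34.851)=-168.76666, v=-12.18500/9.68504=-1.25813
k=4: u−w=22.91600, u+w=-5.02600; √(b/2)=4.84252, √(2b)=9.68504; F=4.84252×22.916=110.97119, v=-5.02600/9.68504=-0.51894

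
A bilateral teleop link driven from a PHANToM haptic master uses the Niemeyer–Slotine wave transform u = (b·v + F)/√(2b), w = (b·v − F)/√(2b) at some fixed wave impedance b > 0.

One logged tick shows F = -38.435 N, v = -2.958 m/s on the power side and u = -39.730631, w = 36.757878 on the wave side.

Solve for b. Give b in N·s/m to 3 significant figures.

b = 0.505 N·s/m

u + w = -2.972753;  u + w = √(2b)·v, so √(2b) = -2.972753/(-2.958) = 1.004987.
b = (√(2b))²/2 = 1.010000/2 = 0.505000.
(Check via u − w = 2F/√(2b): u − w = -76.488509, 2F/√(2b) = -76.488514.)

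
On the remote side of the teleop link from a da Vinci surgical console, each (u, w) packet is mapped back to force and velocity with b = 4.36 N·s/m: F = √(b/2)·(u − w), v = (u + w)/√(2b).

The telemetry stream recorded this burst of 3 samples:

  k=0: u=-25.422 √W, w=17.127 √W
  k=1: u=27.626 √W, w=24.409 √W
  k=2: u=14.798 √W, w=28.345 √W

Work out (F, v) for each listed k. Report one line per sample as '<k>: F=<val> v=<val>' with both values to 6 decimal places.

k=0: u−w=-42.549000, u+w=-8.295000; √(b/2)=1.476482, √(2b)=2.952965; F=1.476482×(-42.549)=-62.822846, v=-8.295000/2.952965=-2.809041
k=1: u−w=3.217000, u+w=52.035000; √(b/2)=1.476482, √(2b)=2.952965; F=1.476482×3.217=4.749844, v=52.035000/2.952965=17.621274
k=2: u−w=-13.547000, u+w=43.143000; √(b/2)=1.476482, √(2b)=2.952965; F=1.476482×(-13.547)=-20.001906, v=43.143000/2.952965=14.610063

0: F=-62.822846 v=-2.809041
1: F=4.749844 v=17.621274
2: F=-20.001906 v=14.610063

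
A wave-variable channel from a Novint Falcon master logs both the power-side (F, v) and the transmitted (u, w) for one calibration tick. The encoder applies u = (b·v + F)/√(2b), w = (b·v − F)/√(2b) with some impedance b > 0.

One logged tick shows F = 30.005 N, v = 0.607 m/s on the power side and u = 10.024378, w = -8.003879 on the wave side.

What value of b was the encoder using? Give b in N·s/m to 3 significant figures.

b = 5.54 N·s/m

u + w = 2.020499;  u + w = √(2b)·v, so √(2b) = 2.020499/0.607 = 3.328664.
b = (√(2b))²/2 = 11.080003/2 = 5.540002.
(Check via u − w = 2F/√(2b): u − w = 18.028257, 2F/√(2b) = 18.028254.)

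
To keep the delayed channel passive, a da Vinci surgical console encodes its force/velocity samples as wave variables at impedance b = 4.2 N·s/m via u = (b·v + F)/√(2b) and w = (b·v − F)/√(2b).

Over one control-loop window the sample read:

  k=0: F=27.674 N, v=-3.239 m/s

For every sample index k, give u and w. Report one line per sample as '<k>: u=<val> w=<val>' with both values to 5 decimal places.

k=0: b·v=4.2×(-3.239)=-13.60380; √(2b)=2.89828; u=(-13.60380+27.674)/2.89828=4.85468, w=(-13.60380−27.674)/2.89828=-14.24219

0: u=4.85468 w=-14.24219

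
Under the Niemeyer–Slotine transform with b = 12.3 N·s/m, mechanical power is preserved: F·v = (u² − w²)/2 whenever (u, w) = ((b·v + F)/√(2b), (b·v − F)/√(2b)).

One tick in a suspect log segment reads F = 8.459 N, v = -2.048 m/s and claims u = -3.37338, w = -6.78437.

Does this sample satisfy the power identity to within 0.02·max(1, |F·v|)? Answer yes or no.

yes

F·v = 8.459×(-2.048) = -17.3240 W.
(u² − w²)/2 = (11.3797 − 46.0277)/2 = -17.3240 W.
|Δ| = 0.0000;  2% of max(1, |F·v|) = 0.3465.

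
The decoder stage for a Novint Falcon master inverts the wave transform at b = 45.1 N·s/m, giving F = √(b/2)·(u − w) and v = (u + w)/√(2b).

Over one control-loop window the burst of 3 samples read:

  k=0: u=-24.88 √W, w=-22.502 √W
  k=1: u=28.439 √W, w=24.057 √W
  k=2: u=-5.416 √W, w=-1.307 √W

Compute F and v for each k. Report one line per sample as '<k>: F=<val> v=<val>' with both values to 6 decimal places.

0: F=-11.292371 v=-4.988961
1: F=20.808733 v=5.527426
2: F=-19.512343 v=-0.707880

k=0: u−w=-2.378000, u+w=-47.382000; √(b/2)=4.748684, √(2b)=9.497368; F=4.748684×(-2.378)=-11.292371, v=-47.382000/9.497368=-4.988961
k=1: u−w=4.382000, u+w=52.496000; √(b/2)=4.748684, √(2b)=9.497368; F=4.748684×4.382=20.808733, v=52.496000/9.497368=5.527426
k=2: u−w=-4.109000, u+w=-6.723000; √(b/2)=4.748684, √(2b)=9.497368; F=4.748684×(-4.109)=-19.512343, v=-6.723000/9.497368=-0.707880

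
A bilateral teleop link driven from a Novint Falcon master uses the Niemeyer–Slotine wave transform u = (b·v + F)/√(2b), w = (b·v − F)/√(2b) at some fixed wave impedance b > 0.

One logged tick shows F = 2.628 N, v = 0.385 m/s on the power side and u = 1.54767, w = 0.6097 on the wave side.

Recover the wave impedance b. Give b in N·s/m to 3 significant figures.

u + w = 2.15737;  u + w = √(2b)·v, so √(2b) = 2.15737/0.385 = 5.60356.
b = (√(2b))²/2 = 31.39987/2 = 15.69993.
(Check via u − w = 2F/√(2b): u − w = 0.93797, 2F/√(2b) = 0.93798.)

b = 15.7 N·s/m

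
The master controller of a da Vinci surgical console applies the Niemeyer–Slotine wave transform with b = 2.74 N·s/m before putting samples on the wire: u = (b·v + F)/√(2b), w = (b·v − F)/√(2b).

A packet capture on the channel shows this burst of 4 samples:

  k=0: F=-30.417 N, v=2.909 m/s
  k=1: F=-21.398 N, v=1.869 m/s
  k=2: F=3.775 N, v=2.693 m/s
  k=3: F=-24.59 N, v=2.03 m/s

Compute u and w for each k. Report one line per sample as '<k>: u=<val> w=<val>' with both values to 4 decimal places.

0: u=-9.5886 w=16.3984
1: u=-6.9532 w=11.3284
2: u=4.7647 w=1.5395
3: u=-8.1283 w=12.8804

k=0: b·v=2.74×2.909=7.9707; √(2b)=2.3409; u=(7.9707+(-30.417))/2.3409=-9.5886, w=(7.9707−(-30.417))/2.3409=16.3984
k=1: b·v=2.74×1.869=5.1211; √(2b)=2.3409; u=(5.1211+(-21.398))/2.3409=-6.9532, w=(5.1211−(-21.398))/2.3409=11.3284
k=2: b·v=2.74×2.693=7.3788; √(2b)=2.3409; u=(7.3788+3.775)/2.3409=4.7647, w=(7.3788−3.775)/2.3409=1.5395
k=3: b·v=2.74×2.03=5.5622; √(2b)=2.3409; u=(5.5622+(-24.59))/2.3409=-8.1283, w=(5.5622−(-24.59))/2.3409=12.8804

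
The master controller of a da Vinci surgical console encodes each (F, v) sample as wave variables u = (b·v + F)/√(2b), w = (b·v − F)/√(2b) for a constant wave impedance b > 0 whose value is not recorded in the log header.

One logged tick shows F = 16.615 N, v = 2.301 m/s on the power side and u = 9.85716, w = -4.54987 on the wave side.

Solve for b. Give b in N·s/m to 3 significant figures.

u + w = 5.30729;  u + w = √(2b)·v, so √(2b) = 5.30729/2.301 = 2.30651.
b = (√(2b))²/2 = 5.32001/2 = 2.66000.
(Check via u − w = 2F/√(2b): u − w = 14.40703, 2F/√(2b) = 14.40702.)

b = 2.66 N·s/m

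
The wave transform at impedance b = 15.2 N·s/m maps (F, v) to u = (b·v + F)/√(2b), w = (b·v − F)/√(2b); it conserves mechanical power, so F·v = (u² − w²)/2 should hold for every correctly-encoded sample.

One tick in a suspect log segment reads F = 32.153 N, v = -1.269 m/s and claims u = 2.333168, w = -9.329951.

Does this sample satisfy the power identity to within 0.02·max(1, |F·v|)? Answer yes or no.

F·v = 32.153×(-1.269) = -40.802157 W.
(u² − w²)/2 = (5.443673 − 87.047986)/2 = -40.802156 W.
|Δ| = 0.000001;  2% of max(1, |F·v|) = 0.816043.

yes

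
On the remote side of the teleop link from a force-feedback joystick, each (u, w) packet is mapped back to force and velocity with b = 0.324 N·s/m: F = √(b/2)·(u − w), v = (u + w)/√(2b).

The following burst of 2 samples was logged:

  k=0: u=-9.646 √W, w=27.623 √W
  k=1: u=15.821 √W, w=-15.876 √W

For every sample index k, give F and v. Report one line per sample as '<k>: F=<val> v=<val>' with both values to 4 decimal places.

0: F=-15.0005 v=22.3321
1: F=12.7578 v=-0.0683

k=0: u−w=-37.2690, u+w=17.9770; √(b/2)=0.4025, √(2b)=0.8050; F=0.4025×(-37.269)=-15.0005, v=17.9770/0.8050=22.3321
k=1: u−w=31.6970, u+w=-0.0550; √(b/2)=0.4025, √(2b)=0.8050; F=0.4025×31.697=12.7578, v=-0.0550/0.8050=-0.0683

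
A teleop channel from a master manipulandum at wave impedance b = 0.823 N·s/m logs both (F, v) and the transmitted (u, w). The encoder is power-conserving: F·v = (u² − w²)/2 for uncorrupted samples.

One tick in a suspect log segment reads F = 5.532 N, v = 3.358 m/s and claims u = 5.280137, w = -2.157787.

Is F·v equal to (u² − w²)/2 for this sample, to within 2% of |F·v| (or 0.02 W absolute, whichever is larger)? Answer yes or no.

F·v = 5.532×3.358 = 18.576456 W.
(u² − w²)/2 = (27.879847 − 4.656045)/2 = 11.611901 W.
|Δ| = 6.964555;  2% of max(1, |F·v|) = 0.371529.

no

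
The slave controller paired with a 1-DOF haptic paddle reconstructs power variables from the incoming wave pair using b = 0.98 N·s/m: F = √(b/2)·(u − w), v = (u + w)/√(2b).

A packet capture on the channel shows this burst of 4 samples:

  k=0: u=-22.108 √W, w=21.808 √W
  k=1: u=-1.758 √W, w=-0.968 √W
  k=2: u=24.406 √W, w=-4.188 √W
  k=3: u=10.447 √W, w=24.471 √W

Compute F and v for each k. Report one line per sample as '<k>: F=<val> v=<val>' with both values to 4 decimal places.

0: F=-30.7412 v=-0.2143
1: F=-0.5530 v=-1.9471
2: F=20.0158 v=14.4414
3: F=-9.8168 v=24.9414

k=0: u−w=-43.9160, u+w=-0.3000; √(b/2)=0.7000, √(2b)=1.4000; F=0.7000×(-43.916)=-30.7412, v=-0.3000/1.4000=-0.2143
k=1: u−w=-0.7900, u+w=-2.7260; √(b/2)=0.7000, √(2b)=1.4000; F=0.7000×(-0.79)=-0.5530, v=-2.7260/1.4000=-1.9471
k=2: u−w=28.5940, u+w=20.2180; √(b/2)=0.7000, √(2b)=1.4000; F=0.7000×28.594=20.0158, v=20.2180/1.4000=14.4414
k=3: u−w=-14.0240, u+w=34.9180; √(b/2)=0.7000, √(2b)=1.4000; F=0.7000×(-14.024)=-9.8168, v=34.9180/1.4000=24.9414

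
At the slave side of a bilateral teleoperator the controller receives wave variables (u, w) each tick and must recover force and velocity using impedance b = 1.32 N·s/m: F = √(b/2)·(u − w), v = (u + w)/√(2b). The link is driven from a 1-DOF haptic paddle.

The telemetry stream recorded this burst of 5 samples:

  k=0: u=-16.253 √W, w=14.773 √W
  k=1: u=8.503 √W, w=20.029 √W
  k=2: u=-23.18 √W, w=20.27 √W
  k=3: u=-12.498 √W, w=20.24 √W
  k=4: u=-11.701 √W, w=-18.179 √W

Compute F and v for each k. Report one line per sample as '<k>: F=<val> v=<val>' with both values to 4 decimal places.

k=0: u−w=-31.0260, u+w=-1.4800; √(b/2)=0.8124, √(2b)=1.6248; F=0.8124×(-31.026)=-25.2056, v=-1.4800/1.6248=-0.9109
k=1: u−w=-11.5260, u+w=28.5320; √(b/2)=0.8124, √(2b)=1.6248; F=0.8124×(-11.526)=-9.3638, v=28.5320/1.6248=17.5602
k=2: u−w=-43.4500, u+w=-2.9100; √(b/2)=0.8124, √(2b)=1.6248; F=0.8124×(-43.45)=-35.2989, v=-2.9100/1.6248=-1.7910
k=3: u−w=-32.7380, u+w=7.7420; √(b/2)=0.8124, √(2b)=1.6248; F=0.8124×(-32.738)=-26.5965, v=7.7420/1.6248=4.7649
k=4: u−w=6.4780, u+w=-29.8800; √(b/2)=0.8124, √(2b)=1.6248; F=0.8124×6.478=5.2628, v=-29.8800/1.6248=-18.3899

0: F=-25.2056 v=-0.9109
1: F=-9.3638 v=17.5602
2: F=-35.2989 v=-1.7910
3: F=-26.5965 v=4.7649
4: F=5.2628 v=-18.3899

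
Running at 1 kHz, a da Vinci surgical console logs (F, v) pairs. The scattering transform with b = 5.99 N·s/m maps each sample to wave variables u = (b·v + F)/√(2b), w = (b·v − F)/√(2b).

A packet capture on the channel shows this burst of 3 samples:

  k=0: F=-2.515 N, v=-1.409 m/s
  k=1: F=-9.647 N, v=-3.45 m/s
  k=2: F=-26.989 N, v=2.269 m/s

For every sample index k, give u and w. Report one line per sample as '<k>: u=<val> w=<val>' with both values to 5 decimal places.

k=0: b·v=5.99×(-1.409)=-8.43991; √(2b)=3.46121; u=(-8.43991+(-2.515))/3.46121=-3.16505, w=(-8.43991−(-2.515))/3.46121=-1.71180
k=1: b·v=5.99×(-3.45)=-20.66550; √(2b)=3.46121; u=(-20.66550+(-9.647))/3.46121=-8.75777, w=(-20.66550−(-9.647))/3.46121=-3.18342
k=2: b·v=5.99×2.269=13.59131; √(2b)=3.46121; u=(13.59131+(-26.989))/3.46121=-3.87081, w=(13.59131−(-26.989))/3.46121=11.72430

0: u=-3.16505 w=-1.71180
1: u=-8.75777 w=-3.18342
2: u=-3.87081 w=11.72430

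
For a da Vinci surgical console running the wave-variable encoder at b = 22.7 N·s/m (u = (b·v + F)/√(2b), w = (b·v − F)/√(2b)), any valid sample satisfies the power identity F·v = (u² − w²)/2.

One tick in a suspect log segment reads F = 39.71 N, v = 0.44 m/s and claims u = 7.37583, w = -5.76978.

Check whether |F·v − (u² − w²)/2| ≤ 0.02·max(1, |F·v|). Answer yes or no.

no

F·v = 39.71×0.44 = 17.4724 W.
(u² − w²)/2 = (54.4029 − 33.2904)/2 = 10.5563 W.
|Δ| = 6.9161;  2% of max(1, |F·v|) = 0.3494.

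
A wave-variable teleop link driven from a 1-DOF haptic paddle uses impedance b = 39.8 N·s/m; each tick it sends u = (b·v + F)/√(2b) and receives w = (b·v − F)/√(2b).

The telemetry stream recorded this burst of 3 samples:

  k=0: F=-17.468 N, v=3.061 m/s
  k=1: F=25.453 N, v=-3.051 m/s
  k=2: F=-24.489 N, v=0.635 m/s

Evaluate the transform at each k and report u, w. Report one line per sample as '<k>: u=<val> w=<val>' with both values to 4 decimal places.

0: u=11.6971 w=15.6128
1: u=-10.7575 w=-16.4632
2: u=0.0879 w=5.5775

k=0: b·v=39.8×3.061=121.8278; √(2b)=8.9219; u=(121.8278+(-17.468))/8.9219=11.6971, w=(121.8278−(-17.468))/8.9219=15.6128
k=1: b·v=39.8×(-3.051)=-121.4298; √(2b)=8.9219; u=(-121.4298+25.453)/8.9219=-10.7575, w=(-121.4298−25.453)/8.9219=-16.4632
k=2: b·v=39.8×0.635=25.2730; √(2b)=8.9219; u=(25.2730+(-24.489))/8.9219=0.0879, w=(25.2730−(-24.489))/8.9219=5.5775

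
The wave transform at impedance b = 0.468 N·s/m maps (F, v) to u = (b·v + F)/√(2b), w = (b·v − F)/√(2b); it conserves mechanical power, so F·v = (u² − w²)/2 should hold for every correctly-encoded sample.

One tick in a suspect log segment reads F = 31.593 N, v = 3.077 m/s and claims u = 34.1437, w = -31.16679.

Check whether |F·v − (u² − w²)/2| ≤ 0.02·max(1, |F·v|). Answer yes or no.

F·v = 31.593×3.077 = 97.21166 W.
(u² − w²)/2 = (1165.79225 − 971.36880)/2 = 97.21173 W.
|Δ| = 0.00006;  2% of max(1, |F·v|) = 1.94423.

yes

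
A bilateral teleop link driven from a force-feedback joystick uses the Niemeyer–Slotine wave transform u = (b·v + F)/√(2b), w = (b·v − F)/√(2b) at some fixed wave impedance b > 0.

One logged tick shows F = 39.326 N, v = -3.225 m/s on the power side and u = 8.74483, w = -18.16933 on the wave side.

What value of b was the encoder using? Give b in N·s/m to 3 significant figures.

b = 4.27 N·s/m

u + w = -9.4245;  u + w = √(2b)·v, so √(2b) = -9.4245/(-3.225) = 2.9223.
b = (√(2b))²/2 = 8.5400/2 = 4.2700.
(Check via u − w = 2F/√(2b): u − w = 26.9142, 2F/√(2b) = 26.9142.)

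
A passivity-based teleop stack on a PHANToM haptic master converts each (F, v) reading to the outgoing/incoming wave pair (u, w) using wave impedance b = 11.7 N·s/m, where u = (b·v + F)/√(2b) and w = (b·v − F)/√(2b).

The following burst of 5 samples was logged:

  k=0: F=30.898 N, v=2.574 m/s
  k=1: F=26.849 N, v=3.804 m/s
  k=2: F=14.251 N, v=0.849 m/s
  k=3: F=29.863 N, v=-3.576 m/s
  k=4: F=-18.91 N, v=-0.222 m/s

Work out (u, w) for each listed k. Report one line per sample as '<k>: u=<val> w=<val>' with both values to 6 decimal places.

0: u=12.613051 w=-0.161700
1: u=14.750996 w=3.650301
2: u=4.999489 w=-0.892575
3: u=-2.475775 w=-14.822606
4: u=-4.446108 w=3.372215

k=0: b·v=11.7×2.574=30.115800; √(2b)=4.837355; u=(30.115800+30.898)/4.837355=12.613051, w=(30.115800−30.898)/4.837355=-0.161700
k=1: b·v=11.7×3.804=44.506800; √(2b)=4.837355; u=(44.506800+26.849)/4.837355=14.750996, w=(44.506800−26.849)/4.837355=3.650301
k=2: b·v=11.7×0.849=9.933300; √(2b)=4.837355; u=(9.933300+14.251)/4.837355=4.999489, w=(9.933300−14.251)/4.837355=-0.892575
k=3: b·v=11.7×(-3.576)=-41.839200; √(2b)=4.837355; u=(-41.839200+29.863)/4.837355=-2.475775, w=(-41.839200−29.863)/4.837355=-14.822606
k=4: b·v=11.7×(-0.222)=-2.597400; √(2b)=4.837355; u=(-2.597400+(-18.91))/4.837355=-4.446108, w=(-2.597400−(-18.91))/4.837355=3.372215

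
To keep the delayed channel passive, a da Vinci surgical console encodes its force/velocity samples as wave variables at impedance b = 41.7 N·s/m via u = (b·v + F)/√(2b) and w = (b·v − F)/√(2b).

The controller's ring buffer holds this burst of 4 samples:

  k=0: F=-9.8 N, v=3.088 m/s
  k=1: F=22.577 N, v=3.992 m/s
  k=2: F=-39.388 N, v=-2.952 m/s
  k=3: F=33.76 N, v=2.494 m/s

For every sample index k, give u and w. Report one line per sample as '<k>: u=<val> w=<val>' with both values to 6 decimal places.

0: u=13.027257 w=15.173471
1: u=20.700388 w=15.755993
2: u=-17.792378 w=-9.166349
3: u=15.084797 w=7.691309

k=0: b·v=41.7×3.088=128.769600; √(2b)=9.132360; u=(128.769600+(-9.8))/9.132360=13.027257, w=(128.769600−(-9.8))/9.132360=15.173471
k=1: b·v=41.7×3.992=166.466400; √(2b)=9.132360; u=(166.466400+22.577)/9.132360=20.700388, w=(166.466400−22.577)/9.132360=15.755993
k=2: b·v=41.7×(-2.952)=-123.098400; √(2b)=9.132360; u=(-123.098400+(-39.388))/9.132360=-17.792378, w=(-123.098400−(-39.388))/9.132360=-9.166349
k=3: b·v=41.7×2.494=103.999800; √(2b)=9.132360; u=(103.999800+33.76)/9.132360=15.084797, w=(103.999800−33.76)/9.132360=7.691309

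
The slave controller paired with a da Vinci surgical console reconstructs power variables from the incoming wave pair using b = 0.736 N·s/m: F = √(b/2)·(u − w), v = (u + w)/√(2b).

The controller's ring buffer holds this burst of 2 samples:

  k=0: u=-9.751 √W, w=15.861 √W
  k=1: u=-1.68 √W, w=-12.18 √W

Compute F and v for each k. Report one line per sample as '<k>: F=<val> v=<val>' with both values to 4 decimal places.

k=0: u−w=-25.6120, u+w=6.1100; √(b/2)=0.6066, √(2b)=1.2133; F=0.6066×(-25.612)=-15.5370, v=6.1100/1.2133=5.0360
k=1: u−w=10.5000, u+w=-13.8600; √(b/2)=0.6066, √(2b)=1.2133; F=0.6066×10.5=6.3696, v=-13.8600/1.2133=-11.4238

0: F=-15.5370 v=5.0360
1: F=6.3696 v=-11.4238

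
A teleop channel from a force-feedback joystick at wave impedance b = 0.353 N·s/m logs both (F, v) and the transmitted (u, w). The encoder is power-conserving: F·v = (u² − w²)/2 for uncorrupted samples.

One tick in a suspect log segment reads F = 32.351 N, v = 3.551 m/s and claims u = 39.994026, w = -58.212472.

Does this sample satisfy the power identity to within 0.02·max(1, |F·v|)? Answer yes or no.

F·v = 32.351×3.551 = 114.878401 W.
(u² − w²)/2 = (1599.522116 − 3388.691896)/2 = -894.584890 W.
|Δ| = 1009.463291;  2% of max(1, |F·v|) = 2.297568.

no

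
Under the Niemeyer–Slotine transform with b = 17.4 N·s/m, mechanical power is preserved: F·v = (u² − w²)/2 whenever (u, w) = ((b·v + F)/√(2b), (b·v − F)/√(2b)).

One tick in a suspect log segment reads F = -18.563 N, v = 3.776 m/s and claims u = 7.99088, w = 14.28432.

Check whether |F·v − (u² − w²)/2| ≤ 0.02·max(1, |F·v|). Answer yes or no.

F·v = (-18.563)×3.776 = -70.0939 W.
(u² − w²)/2 = (63.8542 − 204.0418)/2 = -70.0938 W.
|Δ| = 0.0001;  2% of max(1, |F·v|) = 1.4019.

yes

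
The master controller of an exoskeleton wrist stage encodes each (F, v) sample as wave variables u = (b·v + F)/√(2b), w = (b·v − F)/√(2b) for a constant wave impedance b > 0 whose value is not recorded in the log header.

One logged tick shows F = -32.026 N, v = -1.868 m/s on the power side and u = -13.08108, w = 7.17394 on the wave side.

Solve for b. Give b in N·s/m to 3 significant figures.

u + w = -5.90714;  u + w = √(2b)·v, so √(2b) = -5.90714/(-1.868) = 3.16228.
b = (√(2b))²/2 = 10.00002/2 = 5.00001.
(Check via u − w = 2F/√(2b): u − w = -20.25502, 2F/√(2b) = -20.25500.)

b = 5 N·s/m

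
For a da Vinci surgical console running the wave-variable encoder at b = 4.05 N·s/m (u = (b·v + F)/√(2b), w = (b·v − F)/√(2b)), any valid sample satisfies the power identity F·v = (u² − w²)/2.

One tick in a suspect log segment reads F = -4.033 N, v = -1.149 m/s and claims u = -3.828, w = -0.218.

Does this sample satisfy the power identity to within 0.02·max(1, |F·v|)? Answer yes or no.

F·v = (-4.033)×(-1.149) = 4.63392 W.
(u² − w²)/2 = (14.65358 − 0.04752)/2 = 7.30303 W.
|Δ| = 2.66911;  2% of max(1, |F·v|) = 0.09268.

no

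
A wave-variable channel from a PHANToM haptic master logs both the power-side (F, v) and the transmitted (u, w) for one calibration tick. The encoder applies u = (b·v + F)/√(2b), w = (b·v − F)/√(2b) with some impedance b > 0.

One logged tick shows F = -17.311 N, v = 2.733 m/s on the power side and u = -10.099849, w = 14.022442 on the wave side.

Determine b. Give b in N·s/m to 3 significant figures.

b = 1.03 N·s/m

u + w = 3.922593;  u + w = √(2b)·v, so √(2b) = 3.922593/2.733 = 1.435270.
b = (√(2b))²/2 = 2.060000/2 = 1.030000.
(Check via u − w = 2F/√(2b): u − w = -24.122291, 2F/√(2b) = -24.122290.)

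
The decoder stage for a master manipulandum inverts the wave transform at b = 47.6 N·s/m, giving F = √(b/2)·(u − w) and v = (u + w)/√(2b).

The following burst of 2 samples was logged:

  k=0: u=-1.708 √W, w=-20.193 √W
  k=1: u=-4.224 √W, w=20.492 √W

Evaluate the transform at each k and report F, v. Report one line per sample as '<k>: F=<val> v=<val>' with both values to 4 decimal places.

0: F=90.1795 v=-2.2446
1: F=-120.5776 v=1.6673

k=0: u−w=18.4850, u+w=-21.9010; √(b/2)=4.8785, √(2b)=9.7570; F=4.8785×18.485=90.1795, v=-21.9010/9.7570=-2.2446
k=1: u−w=-24.7160, u+w=16.2680; √(b/2)=4.8785, √(2b)=9.7570; F=4.8785×(-24.716)=-120.5776, v=16.2680/9.7570=1.6673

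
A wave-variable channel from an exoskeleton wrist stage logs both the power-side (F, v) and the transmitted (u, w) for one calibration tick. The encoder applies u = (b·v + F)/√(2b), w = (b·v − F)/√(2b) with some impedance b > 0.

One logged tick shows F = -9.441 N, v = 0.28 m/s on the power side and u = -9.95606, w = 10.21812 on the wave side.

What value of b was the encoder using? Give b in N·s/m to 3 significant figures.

b = 0.438 N·s/m

u + w = 0.2621;  u + w = √(2b)·v, so √(2b) = 0.2621/0.28 = 0.9359.
b = (√(2b))²/2 = 0.8760/2 = 0.4380.
(Check via u − w = 2F/√(2b): u − w = -20.1742, 2F/√(2b) = -20.1746.)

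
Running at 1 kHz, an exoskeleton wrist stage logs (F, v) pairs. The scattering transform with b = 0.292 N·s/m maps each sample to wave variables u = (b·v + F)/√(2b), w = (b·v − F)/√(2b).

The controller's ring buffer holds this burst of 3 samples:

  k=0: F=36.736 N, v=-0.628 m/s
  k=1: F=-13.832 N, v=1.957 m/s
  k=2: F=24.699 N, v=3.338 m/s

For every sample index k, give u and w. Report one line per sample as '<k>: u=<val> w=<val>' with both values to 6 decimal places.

k=0: b·v=0.292×(-0.628)=-0.183376; √(2b)=0.764199; u=(-0.183376+36.736)/0.764199=47.831295, w=(-0.183376−36.736)/0.764199=-48.311212
k=1: b·v=0.292×1.957=0.571444; √(2b)=0.764199; u=(0.571444+(-13.832))/0.764199=-17.352231, w=(0.571444−(-13.832))/0.764199=18.847768
k=2: b·v=0.292×3.338=0.974696; √(2b)=0.764199; u=(0.974696+24.699)/0.764199=33.595567, w=(0.974696−24.699)/0.764199=-31.044671

0: u=47.831295 w=-48.311212
1: u=-17.352231 w=18.847768
2: u=33.595567 w=-31.044671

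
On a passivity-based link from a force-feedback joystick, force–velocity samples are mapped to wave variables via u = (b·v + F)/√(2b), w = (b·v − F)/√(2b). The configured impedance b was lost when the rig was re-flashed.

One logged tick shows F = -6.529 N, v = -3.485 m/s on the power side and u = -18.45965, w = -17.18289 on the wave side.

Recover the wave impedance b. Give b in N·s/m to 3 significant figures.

u + w = -35.64254;  u + w = √(2b)·v, so √(2b) = -35.64254/(-3.485) = 10.22741.
b = (√(2b))²/2 = 104.60001/2 = 52.30001.
(Check via u − w = 2F/√(2b): u − w = -1.27676, 2F/√(2b) = -1.27676.)

b = 52.3 N·s/m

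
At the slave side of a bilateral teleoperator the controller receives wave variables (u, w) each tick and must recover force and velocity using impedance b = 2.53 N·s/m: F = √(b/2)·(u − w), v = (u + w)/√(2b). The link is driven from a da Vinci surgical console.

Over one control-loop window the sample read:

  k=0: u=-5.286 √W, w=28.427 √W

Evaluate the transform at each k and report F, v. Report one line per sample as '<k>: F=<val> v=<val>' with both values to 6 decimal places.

k=0: u−w=-33.713000, u+w=23.141000; √(b/2)=1.124722, √(2b)=2.249444; F=1.124722×(-33.713)=-37.917759, v=23.141000/2.249444=10.287429

0: F=-37.917759 v=10.287429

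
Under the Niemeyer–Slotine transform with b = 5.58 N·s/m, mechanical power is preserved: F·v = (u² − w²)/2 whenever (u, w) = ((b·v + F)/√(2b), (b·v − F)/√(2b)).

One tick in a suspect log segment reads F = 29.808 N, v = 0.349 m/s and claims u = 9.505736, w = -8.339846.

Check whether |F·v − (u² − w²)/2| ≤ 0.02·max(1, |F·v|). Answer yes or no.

F·v = 29.808×0.349 = 10.402992 W.
(u² − w²)/2 = (90.359017 − 69.553031)/2 = 10.402993 W.
|Δ| = 0.000001;  2% of max(1, |F·v|) = 0.208060.

yes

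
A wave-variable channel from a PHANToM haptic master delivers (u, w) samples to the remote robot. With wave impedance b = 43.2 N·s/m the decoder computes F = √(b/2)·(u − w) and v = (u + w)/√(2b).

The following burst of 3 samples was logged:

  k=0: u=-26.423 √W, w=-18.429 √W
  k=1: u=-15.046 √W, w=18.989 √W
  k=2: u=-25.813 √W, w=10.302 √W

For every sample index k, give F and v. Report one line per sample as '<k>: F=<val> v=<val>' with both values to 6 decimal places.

k=0: u−w=-7.994000, u+w=-44.852000; √(b/2)=4.647580, √(2b)=9.295160; F=4.647580×(-7.994)=-37.152755, v=-44.852000/9.295160=-4.825307
k=1: u−w=-34.035000, u+w=3.943000; √(b/2)=4.647580, √(2b)=9.295160; F=4.647580×(-34.035)=-158.180386, v=3.943000/9.295160=0.424199
k=2: u−w=-36.115000, u+w=-15.511000; √(b/2)=4.647580, √(2b)=9.295160; F=4.647580×(-36.115)=-167.847352, v=-15.511000/9.295160=-1.668718

0: F=-37.152755 v=-4.825307
1: F=-158.180386 v=0.424199
2: F=-167.847352 v=-1.668718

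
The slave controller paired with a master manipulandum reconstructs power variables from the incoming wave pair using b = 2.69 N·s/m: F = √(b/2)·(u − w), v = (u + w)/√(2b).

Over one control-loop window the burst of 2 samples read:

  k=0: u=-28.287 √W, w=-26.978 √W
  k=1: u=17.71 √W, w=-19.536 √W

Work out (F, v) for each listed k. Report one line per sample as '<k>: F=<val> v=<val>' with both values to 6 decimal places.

k=0: u−w=-1.309000, u+w=-55.265000; √(b/2)=1.159741, √(2b)=2.319483; F=1.159741×(-1.309)=-1.518101, v=-55.265000/2.319483=-23.826433
k=1: u−w=37.246000, u+w=-1.826000; √(b/2)=1.159741, √(2b)=2.319483; F=1.159741×37.246=43.195726, v=-1.826000/2.319483=-0.787245

0: F=-1.518101 v=-23.826433
1: F=43.195726 v=-0.787245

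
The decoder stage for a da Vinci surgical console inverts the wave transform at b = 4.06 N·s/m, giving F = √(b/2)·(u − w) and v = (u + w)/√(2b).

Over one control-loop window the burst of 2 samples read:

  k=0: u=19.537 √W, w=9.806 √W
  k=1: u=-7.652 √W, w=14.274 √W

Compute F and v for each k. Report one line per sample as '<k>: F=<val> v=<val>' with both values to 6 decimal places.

k=0: u−w=9.731000, u+w=29.343000; √(b/2)=1.424781, √(2b)=2.849561; F=1.424781×9.731=13.864541, v=29.343000/2.849561=10.297374
k=1: u−w=-21.926000, u+w=6.622000; √(b/2)=1.424781, √(2b)=2.849561; F=1.424781×(-21.926)=-31.239741, v=6.622000/2.849561=2.323866

0: F=13.864541 v=10.297374
1: F=-31.239741 v=2.323866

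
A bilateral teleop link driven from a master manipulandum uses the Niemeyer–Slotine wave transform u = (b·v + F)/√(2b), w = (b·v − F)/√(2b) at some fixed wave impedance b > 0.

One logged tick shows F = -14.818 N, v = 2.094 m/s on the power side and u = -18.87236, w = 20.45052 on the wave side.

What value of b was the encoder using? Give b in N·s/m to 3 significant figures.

u + w = 1.57816;  u + w = √(2b)·v, so √(2b) = 1.57816/2.094 = 0.75366.
b = (√(2b))²/2 = 0.56800/2 = 0.28400.
(Check via u − w = 2F/√(2b): u − w = -39.32288, 2F/√(2b) = -39.32287.)

b = 0.284 N·s/m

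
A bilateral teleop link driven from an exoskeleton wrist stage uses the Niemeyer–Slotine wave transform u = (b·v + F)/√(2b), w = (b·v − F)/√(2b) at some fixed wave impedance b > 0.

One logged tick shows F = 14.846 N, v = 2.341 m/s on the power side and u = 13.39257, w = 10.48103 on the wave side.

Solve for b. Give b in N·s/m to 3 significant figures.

b = 52 N·s/m

u + w = 23.87360;  u + w = √(2b)·v, so √(2b) = 23.87360/2.341 = 10.19804.
b = (√(2b))²/2 = 103.99992/2 = 51.99996.
(Check via u − w = 2F/√(2b): u − w = 2.91154, 2F/√(2b) = 2.91154.)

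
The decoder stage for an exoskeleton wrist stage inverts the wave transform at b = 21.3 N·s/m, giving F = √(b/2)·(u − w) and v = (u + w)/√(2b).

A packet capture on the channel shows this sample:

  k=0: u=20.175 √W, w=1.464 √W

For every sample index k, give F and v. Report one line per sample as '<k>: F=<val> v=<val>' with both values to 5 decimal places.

0: F=61.06211 v=3.31537

k=0: u−w=18.71100, u+w=21.63900; √(b/2)=3.26343, √(2b)=6.52687; F=3.26343×18.711=61.06211, v=21.63900/6.52687=3.31537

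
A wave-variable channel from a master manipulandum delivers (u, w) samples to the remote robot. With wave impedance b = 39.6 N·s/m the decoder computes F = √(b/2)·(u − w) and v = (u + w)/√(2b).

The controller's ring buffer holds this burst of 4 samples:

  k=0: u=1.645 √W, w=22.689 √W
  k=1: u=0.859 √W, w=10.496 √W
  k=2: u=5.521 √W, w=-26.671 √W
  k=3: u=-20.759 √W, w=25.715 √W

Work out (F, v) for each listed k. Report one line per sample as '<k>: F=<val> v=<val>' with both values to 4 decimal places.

k=0: u−w=-21.0440, u+w=24.3340; √(b/2)=4.4497, √(2b)=8.8994; F=4.4497×(-21.044)=-93.6399, v=24.3340/8.8994=2.7343
k=1: u−w=-9.6370, u+w=11.3550; √(b/2)=4.4497, √(2b)=8.8994; F=4.4497×(-9.637)=-42.8819, v=11.3550/8.8994=1.2759
k=2: u−w=32.1920, u+w=-21.1500; √(b/2)=4.4497, √(2b)=8.8994; F=4.4497×32.192=143.2454, v=-21.1500/8.8994=-2.3766
k=3: u−w=-46.4740, u+w=4.9560; √(b/2)=4.4497, √(2b)=8.8994; F=4.4497×(-46.474)=-206.7962, v=4.9560/8.8994=0.5569

0: F=-93.6399 v=2.7343
1: F=-42.8819 v=1.2759
2: F=143.2454 v=-2.3766
3: F=-206.7962 v=0.5569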